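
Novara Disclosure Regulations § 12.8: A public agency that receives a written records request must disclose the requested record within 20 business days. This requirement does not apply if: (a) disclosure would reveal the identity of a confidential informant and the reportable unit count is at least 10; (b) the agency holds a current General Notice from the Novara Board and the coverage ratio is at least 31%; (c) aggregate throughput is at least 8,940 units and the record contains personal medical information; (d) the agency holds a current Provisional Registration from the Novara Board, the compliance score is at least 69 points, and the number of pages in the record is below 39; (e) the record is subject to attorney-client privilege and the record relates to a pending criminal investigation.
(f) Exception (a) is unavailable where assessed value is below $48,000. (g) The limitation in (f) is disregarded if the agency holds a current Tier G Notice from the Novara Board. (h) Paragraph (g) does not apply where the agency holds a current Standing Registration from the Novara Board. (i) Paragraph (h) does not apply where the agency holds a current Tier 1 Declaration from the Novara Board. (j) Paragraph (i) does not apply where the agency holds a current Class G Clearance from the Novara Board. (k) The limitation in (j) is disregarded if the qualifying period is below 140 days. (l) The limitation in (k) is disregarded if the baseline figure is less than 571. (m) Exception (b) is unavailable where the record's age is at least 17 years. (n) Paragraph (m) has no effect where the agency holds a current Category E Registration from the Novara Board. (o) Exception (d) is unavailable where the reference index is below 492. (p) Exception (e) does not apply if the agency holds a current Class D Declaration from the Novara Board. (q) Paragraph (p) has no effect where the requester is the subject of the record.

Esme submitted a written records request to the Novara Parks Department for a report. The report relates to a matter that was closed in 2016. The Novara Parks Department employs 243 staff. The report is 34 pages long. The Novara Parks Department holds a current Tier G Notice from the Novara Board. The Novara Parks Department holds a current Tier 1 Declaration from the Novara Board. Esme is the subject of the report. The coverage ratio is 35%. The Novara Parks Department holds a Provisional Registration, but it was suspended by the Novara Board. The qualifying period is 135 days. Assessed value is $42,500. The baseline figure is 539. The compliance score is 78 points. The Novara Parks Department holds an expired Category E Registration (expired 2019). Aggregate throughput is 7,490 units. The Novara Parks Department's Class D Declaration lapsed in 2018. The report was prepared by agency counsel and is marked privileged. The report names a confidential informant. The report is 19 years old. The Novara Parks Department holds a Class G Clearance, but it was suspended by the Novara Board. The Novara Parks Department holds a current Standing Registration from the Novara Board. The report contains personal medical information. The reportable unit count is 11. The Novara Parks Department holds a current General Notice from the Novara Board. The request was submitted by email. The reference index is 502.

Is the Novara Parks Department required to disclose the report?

No — exception (a) applies; the Novara Parks Department is not required to disclose the report.

Exception (a): the report names a confidential informant; the reportable unit count is 11, meeting the 10 threshold — every condition holds. Considering the limiting provisions: (f) would limit (a) — assessed value is $42,500, below the $48,000 limit — but (g) sets (f) aside: (g) is engaged — a current Tier G Notice is held. (h) applies (a current Standing Registration is held), but is set aside by (i): (i) operates against (h): a current Tier 1 Declaration is held. (j), which would lift (i), is not triggered — there is no Class G Clearance in force. Exception (a) stands.
Exception (b) is satisfied on its face — a current General Notice is held; the coverage ratio is 35%, meeting the 31% threshold. However, paragraphs (m)–(n) must be considered: (m) applies — the record's age is 19 years, meeting the 17 years threshold. (n) is inapplicable (no current Category E Registration is held), so (m) stands. (b) is therefore removed.
Exception (c) requires that aggregate throughput is at least 8,940 units; but aggregate throughput is 7,490 units, short of 8,940 units, so (c) is unavailable.
Exception (d) fails — there is no Provisional Registration in force.
Exception (e) fails — the report relates to a closed matter.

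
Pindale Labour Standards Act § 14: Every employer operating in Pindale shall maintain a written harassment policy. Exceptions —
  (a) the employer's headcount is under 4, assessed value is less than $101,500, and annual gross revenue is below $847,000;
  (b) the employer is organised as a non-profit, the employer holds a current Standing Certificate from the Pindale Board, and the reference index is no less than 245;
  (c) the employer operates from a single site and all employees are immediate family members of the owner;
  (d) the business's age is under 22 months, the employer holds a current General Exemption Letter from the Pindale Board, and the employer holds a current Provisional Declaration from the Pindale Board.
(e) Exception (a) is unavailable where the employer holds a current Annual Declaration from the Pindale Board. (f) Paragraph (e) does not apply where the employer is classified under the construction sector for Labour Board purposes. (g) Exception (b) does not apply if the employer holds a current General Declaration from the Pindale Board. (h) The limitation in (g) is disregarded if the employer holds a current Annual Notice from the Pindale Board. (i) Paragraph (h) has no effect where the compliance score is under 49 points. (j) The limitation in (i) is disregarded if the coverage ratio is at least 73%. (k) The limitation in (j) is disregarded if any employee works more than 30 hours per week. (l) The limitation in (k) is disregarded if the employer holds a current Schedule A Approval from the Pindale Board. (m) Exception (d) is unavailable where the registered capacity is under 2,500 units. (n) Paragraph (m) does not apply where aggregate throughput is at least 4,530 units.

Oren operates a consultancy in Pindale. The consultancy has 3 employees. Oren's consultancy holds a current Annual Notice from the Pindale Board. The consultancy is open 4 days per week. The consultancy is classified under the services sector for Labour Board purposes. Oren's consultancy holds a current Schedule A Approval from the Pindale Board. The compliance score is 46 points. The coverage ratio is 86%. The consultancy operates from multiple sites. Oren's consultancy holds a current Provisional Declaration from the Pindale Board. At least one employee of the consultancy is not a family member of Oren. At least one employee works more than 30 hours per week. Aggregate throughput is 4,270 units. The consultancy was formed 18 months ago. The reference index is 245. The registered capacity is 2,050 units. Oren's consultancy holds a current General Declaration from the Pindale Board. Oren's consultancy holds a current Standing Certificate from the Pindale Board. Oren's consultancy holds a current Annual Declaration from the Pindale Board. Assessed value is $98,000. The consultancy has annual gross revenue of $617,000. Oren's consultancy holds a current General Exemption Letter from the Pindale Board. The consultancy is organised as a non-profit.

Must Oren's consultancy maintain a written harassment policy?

No — exception (b) applies; Oren's consultancy is not required to maintain a written harassment policy.

All of (a)'s requirements are met (the employer's headcount is 3, under the 4 limit; assessed value is $98,000, less than the $101,500 limit; annual gross revenue is $617,000, below the $847,000 limit). Turning to paragraphs (e)–(f): (e) operates against (a): a current Annual Declaration is held. (f) is not engaged (the consultancy is classified under the services sector), so (e) stands. Exception (a) does not apply.
Exception (b): the employer is a non-profit; a current Standing Certificate is held; the reference index is 245, meeting the 245 threshold — every condition holds. Under paragraphs (g)–(l): (g) is triggered (a current General Declaration is held), but yields to (h): (h) operates against (g): a current Annual Notice is held. (i) is engaged (the compliance score is 46 points, under the 49 points limit), but is displaced by (j): (j) operates against (i): the coverage ratio is 86%, meeting the 73% threshold. (k) would limit (j) — at least one employee exceeds 30 hours/week — but (l) sets (k) aside: (l) applies — a current Schedule A Approval is held. Exception (b) stands.
Exception (c) requires that the employer operates from a single site; but the employer operates from multiple sites, so (c) is unavailable.
All of (d)'s requirements are met (the business's age is 18 months, under the 22 months limit; a current General Exemption Letter is held; a current Provisional Declaration is held). But: (m) applies — the registered capacity is 2,050 units, under the 2,500 units limit. (n) does not operate here (aggregate throughput is 4,270 units, short of 4,530 units), so (m) stands. Exception (d) does not apply.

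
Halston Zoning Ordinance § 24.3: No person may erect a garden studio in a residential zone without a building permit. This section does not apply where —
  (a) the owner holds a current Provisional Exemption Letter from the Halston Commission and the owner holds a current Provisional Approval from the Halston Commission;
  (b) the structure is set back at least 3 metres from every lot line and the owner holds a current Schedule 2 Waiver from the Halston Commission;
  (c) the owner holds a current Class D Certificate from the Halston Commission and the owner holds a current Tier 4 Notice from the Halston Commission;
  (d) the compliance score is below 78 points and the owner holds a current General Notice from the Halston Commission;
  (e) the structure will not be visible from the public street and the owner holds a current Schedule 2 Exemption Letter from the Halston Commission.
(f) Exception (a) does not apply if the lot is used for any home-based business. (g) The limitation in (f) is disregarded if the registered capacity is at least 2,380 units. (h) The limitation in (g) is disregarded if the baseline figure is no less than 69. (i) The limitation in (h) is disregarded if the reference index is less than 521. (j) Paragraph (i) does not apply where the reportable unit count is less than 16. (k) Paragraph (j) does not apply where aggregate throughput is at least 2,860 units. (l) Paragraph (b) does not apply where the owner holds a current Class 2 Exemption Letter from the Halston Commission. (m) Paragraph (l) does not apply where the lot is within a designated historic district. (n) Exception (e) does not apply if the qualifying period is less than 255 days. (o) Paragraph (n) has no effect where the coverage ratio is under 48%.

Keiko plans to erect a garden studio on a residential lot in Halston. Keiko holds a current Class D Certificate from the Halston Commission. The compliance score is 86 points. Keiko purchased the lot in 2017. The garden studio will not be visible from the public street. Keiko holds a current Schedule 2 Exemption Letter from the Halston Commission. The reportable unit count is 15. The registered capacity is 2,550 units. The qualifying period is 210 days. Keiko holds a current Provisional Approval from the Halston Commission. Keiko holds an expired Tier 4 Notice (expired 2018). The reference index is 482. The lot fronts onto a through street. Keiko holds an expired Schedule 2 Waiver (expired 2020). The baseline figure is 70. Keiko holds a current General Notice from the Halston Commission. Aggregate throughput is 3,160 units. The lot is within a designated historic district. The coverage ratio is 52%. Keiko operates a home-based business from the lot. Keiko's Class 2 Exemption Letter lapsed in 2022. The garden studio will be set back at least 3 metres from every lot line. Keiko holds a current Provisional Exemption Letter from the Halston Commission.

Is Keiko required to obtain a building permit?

No — exception (a) applies; Keiko does not need a building permit.

All of (a)'s requirements are met (a current Provisional Exemption Letter is held; a current Provisional Approval is held). Considering the limiting provisions: (f) is triggered (a home-based business operates on the lot), but is itself disapplied by (g): (g) is engaged — the registered capacity is 2,550 units, meeting the 2,380 units threshold. (h) operates (the baseline figure is 70, meeting the 69 threshold), but yields to (i): (i) operates against (h): the reference index is 482, less than the 521 limit. (j) applies (the reportable unit count is 15, less than the 16 limit), but yields to (k): (k) operates against (j): aggregate throughput is 3,160 units, meeting the 2,860 units threshold. So (a) applies.
Exception (b) fails — there is no Schedule 2 Waiver in force.
Exception (c) does not apply: the Tier 4 Notice is not current.
Exception (d) does not apply: the compliance score is 86 points, not below 78 points.
All of (e)'s requirements are met (the structure will not be visible from the street; a current Schedule 2 Exemption Letter is held). But: (n) operates — the qualifying period is 210 days, less than the 255 days limit. (o), which would lift (n), is inapplicable — the coverage ratio is 52%, not under 48%. (e) is therefore removed.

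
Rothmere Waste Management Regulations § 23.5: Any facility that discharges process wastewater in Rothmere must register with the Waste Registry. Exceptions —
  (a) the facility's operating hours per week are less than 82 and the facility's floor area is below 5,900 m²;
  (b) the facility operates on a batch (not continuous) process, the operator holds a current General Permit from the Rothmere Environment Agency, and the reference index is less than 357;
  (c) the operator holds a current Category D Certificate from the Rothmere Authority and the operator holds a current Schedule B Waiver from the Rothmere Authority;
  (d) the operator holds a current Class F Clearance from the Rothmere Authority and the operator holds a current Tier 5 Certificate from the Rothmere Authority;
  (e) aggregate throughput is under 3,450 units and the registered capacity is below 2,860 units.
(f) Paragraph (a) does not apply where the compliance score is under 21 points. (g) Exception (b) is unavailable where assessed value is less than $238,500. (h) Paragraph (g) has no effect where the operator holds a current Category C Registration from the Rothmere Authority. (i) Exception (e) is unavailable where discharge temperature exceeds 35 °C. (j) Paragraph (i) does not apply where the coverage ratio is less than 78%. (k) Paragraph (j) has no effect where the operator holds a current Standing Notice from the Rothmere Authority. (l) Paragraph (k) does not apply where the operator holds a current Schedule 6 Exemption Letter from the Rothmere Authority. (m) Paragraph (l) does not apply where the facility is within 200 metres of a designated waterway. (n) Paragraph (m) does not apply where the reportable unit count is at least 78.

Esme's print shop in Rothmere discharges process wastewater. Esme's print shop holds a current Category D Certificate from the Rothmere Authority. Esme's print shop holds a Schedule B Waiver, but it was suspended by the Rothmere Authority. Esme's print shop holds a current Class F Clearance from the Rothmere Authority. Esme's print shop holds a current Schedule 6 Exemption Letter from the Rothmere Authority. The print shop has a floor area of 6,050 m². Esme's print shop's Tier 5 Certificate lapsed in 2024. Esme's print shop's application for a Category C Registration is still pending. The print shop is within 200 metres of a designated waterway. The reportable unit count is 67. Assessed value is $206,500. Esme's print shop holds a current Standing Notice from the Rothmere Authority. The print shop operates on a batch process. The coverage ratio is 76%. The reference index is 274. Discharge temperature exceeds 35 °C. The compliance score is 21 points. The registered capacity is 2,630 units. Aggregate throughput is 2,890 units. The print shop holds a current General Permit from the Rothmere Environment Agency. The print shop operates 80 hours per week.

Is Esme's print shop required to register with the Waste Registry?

Exception (a) requires that the facility's floor area is below 5,900 m²; but the facility's floor area is 6,050 m², not below 5,900 m², so (a) is unavailable.
All of (b)'s requirements are met (the facility operates on a batch process; a current General Permit is held; the reference index is 274, less than the 357 limit). But: (g) is triggered — assessed value is $206,500, less than the $238,500 limit. (h) is inapplicable (there is no Category C Registration in force), so (g) stands. Exception (b) does not apply.
Exception (c) does not apply: there is no Schedule B Waiver in force.
Exception (d) requires that the operator holds a current Tier 5 Certificate from the Rothmere Authority; but the Tier 5 Certificate is not current, so (d) is unavailable.
Exception (e)'s conditions are all satisfied: aggregate throughput is 2,890 units, under the 3,450 units limit; the registered capacity is 2,630 units, below the 2,860 units limit. But: (i) operates against (e): discharge temperature exceeds 35 °C. (j) is engaged (the coverage ratio is 76%, less than the 78% limit), but is displaced by (k): (k) operates against (j): a current Standing Notice is held. (l) is triggered (a current Schedule 6 Exemption Letter is held), but is itself disapplied by (m): (m) operates against (l): the print shop is within 200 m of a designated waterway. (n) does not operate here (the reportable unit count is 67, short of 78), so (m) stands. So (e) is unavailable.
No exception applies. The general rule governs.

Yes — Esme's print shop must register with the Waste Registry.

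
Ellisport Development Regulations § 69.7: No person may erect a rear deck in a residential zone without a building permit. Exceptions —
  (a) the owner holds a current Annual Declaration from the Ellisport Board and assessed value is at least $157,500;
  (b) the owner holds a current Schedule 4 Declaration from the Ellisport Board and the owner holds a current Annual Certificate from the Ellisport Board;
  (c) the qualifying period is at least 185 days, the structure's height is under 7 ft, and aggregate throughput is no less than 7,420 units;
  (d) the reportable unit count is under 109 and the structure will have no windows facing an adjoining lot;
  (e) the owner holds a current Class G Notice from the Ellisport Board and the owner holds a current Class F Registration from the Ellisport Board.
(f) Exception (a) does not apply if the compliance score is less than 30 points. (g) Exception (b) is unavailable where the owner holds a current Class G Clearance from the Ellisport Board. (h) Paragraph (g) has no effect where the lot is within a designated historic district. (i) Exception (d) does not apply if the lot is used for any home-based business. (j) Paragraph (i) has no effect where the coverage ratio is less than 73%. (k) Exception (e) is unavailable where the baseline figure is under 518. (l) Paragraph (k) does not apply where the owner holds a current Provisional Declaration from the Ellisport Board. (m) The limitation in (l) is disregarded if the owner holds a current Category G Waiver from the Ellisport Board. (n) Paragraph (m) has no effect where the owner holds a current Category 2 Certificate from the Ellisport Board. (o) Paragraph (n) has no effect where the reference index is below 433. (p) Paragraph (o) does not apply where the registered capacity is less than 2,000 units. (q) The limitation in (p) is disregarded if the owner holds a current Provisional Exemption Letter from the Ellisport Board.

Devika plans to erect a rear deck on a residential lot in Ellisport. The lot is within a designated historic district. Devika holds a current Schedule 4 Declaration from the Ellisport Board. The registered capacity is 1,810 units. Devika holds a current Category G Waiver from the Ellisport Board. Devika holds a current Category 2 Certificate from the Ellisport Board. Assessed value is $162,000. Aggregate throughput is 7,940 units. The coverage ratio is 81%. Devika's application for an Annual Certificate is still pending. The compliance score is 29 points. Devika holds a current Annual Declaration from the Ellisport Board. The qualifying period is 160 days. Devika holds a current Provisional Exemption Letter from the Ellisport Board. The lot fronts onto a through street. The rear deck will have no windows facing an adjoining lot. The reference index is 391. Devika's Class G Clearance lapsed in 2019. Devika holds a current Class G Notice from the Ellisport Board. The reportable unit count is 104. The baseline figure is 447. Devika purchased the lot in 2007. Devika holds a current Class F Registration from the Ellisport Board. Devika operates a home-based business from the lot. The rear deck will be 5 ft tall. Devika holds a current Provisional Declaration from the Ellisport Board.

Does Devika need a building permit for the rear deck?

Yes — Devika must obtain a building permit.

Exception (a): a current Annual Declaration is held; assessed value is $162,000, meeting the $157,500 threshold — every condition holds. However, paragraph (f) must be considered: (f) operates against (a): the compliance score is 29 points, less than the 30 points limit. (a) is therefore removed.
Exception (b) requires that the owner holds a current Annual Certificate from the Ellisport Board; but the Annual Certificate is not current, so (b) is unavailable.
Exception (c) fails — the qualifying period is 160 days, short of 185 days.
All of (d)'s requirements are met (the reportable unit count is 104, under the 109 limit; no windows face an adjoining lot). Turning to paragraphs (i)–(j): (i) operates — a home-based business operates on the lot. (j) is inapplicable (the coverage ratio is 81%, not less than 73%), so (i) stands. (d) is therefore removed.
All of (e)'s requirements are met (a current Class G Notice is held; a current Class F Registration is held). Turning to paragraphs (k)–(q): (k) operates against (e): the baseline figure is 447, under the 518 limit. (l) would limit (k) — a current Provisional Declaration is held — but (m) sets (l) aside: (m) is triggered — a current Category G Waiver is held. (n) is triggered (a current Category 2 Certificate is held), but yields to (o): (o) operates against (n): the reference index is 391, below the 433 limit. (p) applies (the registered capacity is 1,810 units, less than the 2,000 units limit), but is overridden by (q): (q) is engaged — a current Provisional Exemption Letter is held. (e) is therefore removed.
No exception applies. The general rule governs.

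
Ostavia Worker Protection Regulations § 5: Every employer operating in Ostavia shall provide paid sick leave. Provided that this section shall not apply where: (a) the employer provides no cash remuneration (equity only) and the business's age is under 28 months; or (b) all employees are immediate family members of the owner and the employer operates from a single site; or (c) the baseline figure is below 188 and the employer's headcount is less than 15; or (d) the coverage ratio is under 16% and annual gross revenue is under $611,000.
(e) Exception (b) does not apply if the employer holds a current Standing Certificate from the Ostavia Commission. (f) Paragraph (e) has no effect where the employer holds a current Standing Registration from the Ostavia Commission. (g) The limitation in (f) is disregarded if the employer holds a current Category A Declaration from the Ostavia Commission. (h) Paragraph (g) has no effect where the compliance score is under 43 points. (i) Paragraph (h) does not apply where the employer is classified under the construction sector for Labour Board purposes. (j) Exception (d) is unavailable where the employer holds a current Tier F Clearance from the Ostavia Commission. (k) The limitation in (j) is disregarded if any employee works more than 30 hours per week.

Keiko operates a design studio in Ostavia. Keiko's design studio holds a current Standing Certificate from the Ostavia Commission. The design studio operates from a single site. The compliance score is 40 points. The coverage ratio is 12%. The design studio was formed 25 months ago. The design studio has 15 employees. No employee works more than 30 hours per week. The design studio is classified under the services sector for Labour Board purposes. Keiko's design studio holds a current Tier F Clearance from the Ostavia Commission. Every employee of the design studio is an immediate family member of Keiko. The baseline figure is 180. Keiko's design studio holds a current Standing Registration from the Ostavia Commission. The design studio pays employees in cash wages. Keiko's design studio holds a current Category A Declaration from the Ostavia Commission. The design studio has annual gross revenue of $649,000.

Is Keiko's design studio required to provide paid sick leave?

No — exception (b) applies; Keiko's design studio is not required to provide paid sick leave.

Exception (a) fails — employees are paid cash wages.
All of (b)'s requirements are met (every employee is an immediate family member; the employer operates from a single site). Considering the limiting provisions: (e) applies (a current Standing Certificate is held), but is set aside by (f): (f) operates against (e): a current Standing Registration is held. (g) is triggered (a current Category A Declaration is held), but is set aside by (h): (h) is triggered — the compliance score is 40 points, under the 43 points limit. (i) does not operate here (the design studio is classified under the services sector), so (h) stands. (b) remains available.
Exception (c) requires that the employer's headcount is less than 15; but the employer's headcount is 15, not less than 15, so (c) is unavailable.
Exception (d) requires that annual gross revenue is under $611,000; but annual gross revenue is $649,000, not under $611,000, so (d) is unavailable.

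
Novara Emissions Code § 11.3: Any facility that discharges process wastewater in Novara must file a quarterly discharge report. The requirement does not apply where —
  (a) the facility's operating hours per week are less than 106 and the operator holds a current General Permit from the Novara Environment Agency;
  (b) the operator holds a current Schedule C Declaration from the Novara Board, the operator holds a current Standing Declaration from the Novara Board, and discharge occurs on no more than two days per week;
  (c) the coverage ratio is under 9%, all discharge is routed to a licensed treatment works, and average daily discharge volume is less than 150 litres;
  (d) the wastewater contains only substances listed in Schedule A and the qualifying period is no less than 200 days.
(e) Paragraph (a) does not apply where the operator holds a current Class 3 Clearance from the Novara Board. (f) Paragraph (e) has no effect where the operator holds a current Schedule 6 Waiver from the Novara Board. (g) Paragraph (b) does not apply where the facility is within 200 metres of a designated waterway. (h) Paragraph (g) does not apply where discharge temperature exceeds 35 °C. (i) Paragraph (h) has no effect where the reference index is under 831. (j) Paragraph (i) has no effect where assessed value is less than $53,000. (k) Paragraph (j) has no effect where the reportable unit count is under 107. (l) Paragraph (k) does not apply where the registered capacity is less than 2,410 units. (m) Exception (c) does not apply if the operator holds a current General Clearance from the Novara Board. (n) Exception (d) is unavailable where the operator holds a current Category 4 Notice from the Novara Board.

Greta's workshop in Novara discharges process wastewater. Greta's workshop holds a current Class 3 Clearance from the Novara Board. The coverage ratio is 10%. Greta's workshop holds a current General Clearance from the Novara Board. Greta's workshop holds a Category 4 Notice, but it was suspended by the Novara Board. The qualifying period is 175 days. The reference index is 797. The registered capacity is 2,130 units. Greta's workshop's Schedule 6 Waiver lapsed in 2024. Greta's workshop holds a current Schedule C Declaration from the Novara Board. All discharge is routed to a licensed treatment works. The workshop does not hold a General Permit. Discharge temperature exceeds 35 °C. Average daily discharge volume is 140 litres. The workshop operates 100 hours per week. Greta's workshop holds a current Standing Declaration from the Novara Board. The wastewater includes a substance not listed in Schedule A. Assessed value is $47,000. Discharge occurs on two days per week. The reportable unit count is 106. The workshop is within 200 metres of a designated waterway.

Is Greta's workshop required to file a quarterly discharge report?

Exception (a) requires that the operator holds a current General Permit from the Novara Environment Agency; but no General Permit is held, so (a) is unavailable.
Exception (b)'s conditions are all satisfied: a current Schedule C Declaration is held; a current Standing Declaration is held; discharge occurs on no more than two days per week. Considering the limiting provisions: (g) is engaged (the workshop is within 200 m of a designated waterway), but yields to (h): (h) is engaged — discharge temperature exceeds 35 °C. (i) would limit (h) — the reference index is 797, under the 831 limit — but (j) sets (i) aside: (j) operates against (i): assessed value is $47,000, less than the $53,000 limit. (k) is engaged (the reportable unit count is 106, under the 107 limit), but is itself disapplied by (l): (l) operates against (k): the registered capacity is 2,130 units, less than the 2,410 units limit. Exception (b) stands.
Exception (c) requires that the coverage ratio is under 9%; but the coverage ratio is 10%, not under 9%, so (c) is unavailable.
Exception (d) fails — the wastewater includes a non-Schedule-A substance.

No — exception (b) applies; Greta's workshop is not required to file a quarterly discharge report.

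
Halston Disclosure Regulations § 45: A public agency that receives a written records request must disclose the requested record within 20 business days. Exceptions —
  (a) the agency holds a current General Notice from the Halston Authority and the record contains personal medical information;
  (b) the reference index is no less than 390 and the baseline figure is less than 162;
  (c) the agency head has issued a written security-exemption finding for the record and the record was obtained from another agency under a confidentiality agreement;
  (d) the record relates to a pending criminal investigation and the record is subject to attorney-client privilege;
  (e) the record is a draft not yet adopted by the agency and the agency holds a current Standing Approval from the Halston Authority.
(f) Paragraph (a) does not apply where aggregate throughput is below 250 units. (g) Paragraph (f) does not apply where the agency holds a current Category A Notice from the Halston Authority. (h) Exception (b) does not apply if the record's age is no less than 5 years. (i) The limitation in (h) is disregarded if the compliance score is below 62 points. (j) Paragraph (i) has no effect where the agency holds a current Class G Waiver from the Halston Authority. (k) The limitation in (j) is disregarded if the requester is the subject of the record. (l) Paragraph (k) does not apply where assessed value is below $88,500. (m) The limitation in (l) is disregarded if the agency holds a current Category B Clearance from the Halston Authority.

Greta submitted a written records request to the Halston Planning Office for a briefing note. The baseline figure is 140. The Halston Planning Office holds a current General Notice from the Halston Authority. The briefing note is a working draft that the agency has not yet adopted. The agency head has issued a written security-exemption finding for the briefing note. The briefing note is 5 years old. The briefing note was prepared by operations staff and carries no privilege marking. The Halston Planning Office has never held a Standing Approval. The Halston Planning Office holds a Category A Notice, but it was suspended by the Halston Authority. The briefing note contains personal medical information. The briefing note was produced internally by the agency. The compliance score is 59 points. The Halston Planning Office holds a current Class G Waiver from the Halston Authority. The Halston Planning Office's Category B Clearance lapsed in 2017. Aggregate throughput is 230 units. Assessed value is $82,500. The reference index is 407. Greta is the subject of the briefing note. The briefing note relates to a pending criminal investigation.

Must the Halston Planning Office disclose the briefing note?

Exception (a): a current General Notice is held; the briefing note contains personal medical information — every condition holds. Turning to paragraphs (f)–(g): (f) operates against (a): aggregate throughput is 230 units, below the 250 units limit. (g), which would lift (f), is not triggered — no current Category A Notice is held. (a) is therefore removed.
Exception (b): the reference index is 407, meeting the 390 threshold; the baseline figure is 140, less than the 162 limit — every condition holds. But applying paragraphs (h)–(m): (h) operates — the record's age is 5 years, meeting the 5 years threshold. (i) is engaged (the compliance score is 59 points, below the 62 points limit), but is overridden by (j): (j) operates against (i): a current Class G Waiver is held. (k) would limit (j) — Greta is the subject of the briefing note — but (l) sets (k) aside: (l) operates against (k): assessed value is $82,500, below the $88,500 limit. (m) is inapplicable (no current Category B Clearance is held), so (l) stands. (b) is therefore removed.
Exception (c) requires that the record was obtained from another agency under a confidentiality agreement; but the briefing note was produced internally, so (c) is unavailable.
Exception (d) does not apply: the briefing note carries no privilege marking.
Exception (e) requires that the agency holds a current Standing Approval from the Halston Authority; but the Standing Approval is not current, so (e) is unavailable.
No exception is made out. the Halston Planning Office falls within the general rule.

Yes — the Halston Planning Office must disclose the briefing note.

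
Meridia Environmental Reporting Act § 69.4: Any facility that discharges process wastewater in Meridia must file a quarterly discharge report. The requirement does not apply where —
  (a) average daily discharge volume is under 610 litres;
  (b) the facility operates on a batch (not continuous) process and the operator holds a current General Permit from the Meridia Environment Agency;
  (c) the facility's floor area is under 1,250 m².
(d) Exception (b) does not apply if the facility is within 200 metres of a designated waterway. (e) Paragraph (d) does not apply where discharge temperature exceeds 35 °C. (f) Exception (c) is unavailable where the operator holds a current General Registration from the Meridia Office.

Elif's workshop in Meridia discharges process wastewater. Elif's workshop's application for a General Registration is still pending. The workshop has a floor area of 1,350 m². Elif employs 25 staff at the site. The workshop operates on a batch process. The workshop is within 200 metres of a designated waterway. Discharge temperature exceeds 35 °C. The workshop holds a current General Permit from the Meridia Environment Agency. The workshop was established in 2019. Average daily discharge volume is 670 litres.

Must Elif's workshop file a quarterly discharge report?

No — exception (b) applies; Elif's workshop is not required to file a quarterly discharge report.

Exception (a) fails — average daily discharge volume is 670 litres, not under 610 litres.
Exception (b): the facility operates on a batch process; a current General Permit is held — every condition holds. Considering the limiting provisions: (d) is engaged (the workshop is within 200 m of a designated waterway), but yields to (e): (e) is triggered — discharge temperature exceeds 35 °C. (b) remains available.
Exception (c) does not apply: the facility's floor area is 1,350 m², not under 1,250 m².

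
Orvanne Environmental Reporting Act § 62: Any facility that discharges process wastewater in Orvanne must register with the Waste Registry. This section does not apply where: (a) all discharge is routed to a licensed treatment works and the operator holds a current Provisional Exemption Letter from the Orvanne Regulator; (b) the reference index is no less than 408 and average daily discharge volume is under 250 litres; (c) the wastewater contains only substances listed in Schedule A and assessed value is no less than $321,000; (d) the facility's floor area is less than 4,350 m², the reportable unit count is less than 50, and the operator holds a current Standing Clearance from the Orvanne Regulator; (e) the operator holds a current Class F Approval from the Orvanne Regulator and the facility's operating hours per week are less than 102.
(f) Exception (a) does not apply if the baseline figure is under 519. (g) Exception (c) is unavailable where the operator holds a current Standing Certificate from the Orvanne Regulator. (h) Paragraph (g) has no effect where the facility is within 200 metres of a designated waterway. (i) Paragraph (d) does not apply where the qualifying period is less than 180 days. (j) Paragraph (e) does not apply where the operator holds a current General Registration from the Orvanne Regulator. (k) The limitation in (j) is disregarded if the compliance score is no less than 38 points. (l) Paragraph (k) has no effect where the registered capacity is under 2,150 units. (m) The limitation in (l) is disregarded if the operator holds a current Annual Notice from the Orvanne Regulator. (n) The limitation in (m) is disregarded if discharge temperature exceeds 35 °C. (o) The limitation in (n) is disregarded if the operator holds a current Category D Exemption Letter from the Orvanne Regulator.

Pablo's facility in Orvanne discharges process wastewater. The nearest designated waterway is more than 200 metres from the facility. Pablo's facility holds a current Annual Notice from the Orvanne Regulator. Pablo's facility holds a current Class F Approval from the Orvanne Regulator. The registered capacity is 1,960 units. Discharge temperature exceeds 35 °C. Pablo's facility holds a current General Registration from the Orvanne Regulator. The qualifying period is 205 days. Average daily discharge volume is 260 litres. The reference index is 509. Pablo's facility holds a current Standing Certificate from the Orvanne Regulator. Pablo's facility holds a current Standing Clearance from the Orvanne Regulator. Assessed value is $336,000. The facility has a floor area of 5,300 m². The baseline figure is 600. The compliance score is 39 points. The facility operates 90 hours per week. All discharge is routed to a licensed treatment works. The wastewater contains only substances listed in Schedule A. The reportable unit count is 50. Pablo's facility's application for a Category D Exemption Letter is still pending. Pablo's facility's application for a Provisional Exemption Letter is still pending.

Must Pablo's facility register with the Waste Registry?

Exception (a) requires that the operator holds a current Provisional Exemption Letter from the Orvanne Regulator; but the Provisional Exemption Letter is not current, so (a) is unavailable.
Exception (b) fails — average daily discharge volume is 260 litres, not under 250 litres.
All of (c)'s requirements are met (the wastewater is Schedule-A-only; assessed value is $336,000, meeting the $321,000 threshold). But: (g) is engaged — a current Standing Certificate is held. (h) is not triggered (the facility is more than 200 m from any designated waterway), so (g) stands. Exception (c) does not apply.
Exception (d) requires that the facility's floor area is less than 4,350 m²; but the facility's floor area is 5,300 m², not less than 4,350 m², so (d) is unavailable.
Exception (e)'s conditions are all satisfied: a current Class F Approval is held; the facility's operating hours per week are 90, less than the 102 limit. But: (j) operates — a current General Registration is held. (k) is engaged (the compliance score is 39 points, meeting the 38 points threshold), but is displaced by (l): (l) operates — the registered capacity is 1,960 units, under the 2,150 units limit. (m) applies (a current Annual Notice is held), but is displaced by (n): (n) operates — discharge temperature exceeds 35 °C. (o) does not operate here (no current Category D Exemption Letter is held), so (n) stands. (e) is therefore removed.
No exception applies. The general rule governs.

Yes — Pablo's facility must register with the Waste Registry.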